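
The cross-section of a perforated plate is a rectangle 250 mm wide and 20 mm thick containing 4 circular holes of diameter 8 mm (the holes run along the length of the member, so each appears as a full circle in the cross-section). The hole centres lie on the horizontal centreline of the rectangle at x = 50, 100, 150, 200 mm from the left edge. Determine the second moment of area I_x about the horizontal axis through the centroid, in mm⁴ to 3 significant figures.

I_x ≈ 1.66 × 10⁵ mm⁴

Treat the section as a set of non-overlapping primitives; coordinates are from the bounding-box lower-left.
Plate: 250 × 20, A = 5 000 mm², y = 10 mm, Ī = 166 667 mm⁴.
Hole 1 (subtracted): ⌀8, A = 50.265 mm², y = 10 mm, Ī = 201.06 mm⁴.
Hole 2 (subtracted): ⌀8, A = 50.265 mm², y = 10 mm, Ī = 201.06 mm⁴.
Hole 3 (subtracted): ⌀8, A = 50.265 mm², y = 10 mm, Ī = 201.06 mm⁴.
Hole 4 (subtracted): ⌀8, A = 50.265 mm², y = 10 mm, Ī = 201.06 mm⁴.
By symmetry the centroid is at mid-height, ȳ = 10 mm.
All pieces are centred on the horizontal axis through the centroid, so I = ΣĪ (holes subtracted) = 165 862 mm⁴.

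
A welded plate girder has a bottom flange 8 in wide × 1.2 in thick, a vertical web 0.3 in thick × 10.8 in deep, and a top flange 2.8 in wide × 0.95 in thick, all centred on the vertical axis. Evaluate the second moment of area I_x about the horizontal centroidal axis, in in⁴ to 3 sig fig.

Treat the section as a set of non-overlapping primitives; coordinates are from the bounding-box lower-left.
Bottom plate: 8 × 1.2, A = 9.6 in², y = 0.6 in, Ī = 1.152 in⁴.
Web plate: 0.3 × 10.8, A = 3.24 in², y = 6.6 in, Ī = 31.493 in⁴.
Top plate: 2.8 × 0.95, A = 2.66 in², y = 12.475 in, Ī = 0.20005 in⁴.
Centroid: ȳ = ΣA·y / ΣA = 3.8921 in.
Transfer each piece to the horizontal centroidal axis using Ī + A·d² with d = y − 3.8921:
  bottom plate: d = -3.2921 in → contributes +105.2 in⁴
  web plate: d = 2.7079 in → contributes +55.251 in⁴
  top plate: d = 8.5829 in → contributes +196.15 in⁴
Total I = 356.6 in⁴.

I_x ≈ 357 in⁴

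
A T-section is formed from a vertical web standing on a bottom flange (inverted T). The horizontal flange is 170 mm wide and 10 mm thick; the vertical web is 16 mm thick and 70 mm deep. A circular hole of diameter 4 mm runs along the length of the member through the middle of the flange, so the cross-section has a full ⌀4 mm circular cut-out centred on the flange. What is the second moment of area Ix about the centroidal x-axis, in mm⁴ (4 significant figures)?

Ix ≈ 1.549 × 10⁶ mm⁴

Treat the section as a set of non-overlapping primitives; coordinates are from the bounding-box lower-left.
Flange: 170 × 10, A = 1 700 mm², y = 5 mm, Ī = 14166.7 mm⁴.
Web: 16 × 70, A = 1 120 mm², y = 45 mm, Ī = 457 333 mm⁴.
Hole (subtracted): ⌀4, A = 12.5664 mm², y = 5 mm, Ī = 12.5664 mm⁴.
Centroid: ȳ = ΣA·y / ΣA = 20.9576 mm.
Transfer each piece to the centroidal x-axis using Ī + A·d² with d = y − 20.9576:
  flange: d = -15.9576 mm → contributes +447 065 mm⁴
  web: d = 24.0424 mm → contributes +1 104 733 mm⁴
  hole: d = -15.9576 mm → contributes −3212.54 mm⁴
Total I = 1 548 585 mm⁴.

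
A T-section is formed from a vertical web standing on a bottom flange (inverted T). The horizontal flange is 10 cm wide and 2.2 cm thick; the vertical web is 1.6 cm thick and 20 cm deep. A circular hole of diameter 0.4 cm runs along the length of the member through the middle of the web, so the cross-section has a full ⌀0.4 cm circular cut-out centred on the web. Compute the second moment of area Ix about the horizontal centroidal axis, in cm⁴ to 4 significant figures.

Break the section into simple shapes (no overlaps), measuring from the bottom-left corner of the bounding box.
Flange: 10 × 2.2, A = 22 cm², y = 1.1 cm, Ī = 8.87333 cm⁴.
Web: 1.6 × 20, A = 32 cm², y = 12.2 cm, Ī = 1066.67 cm⁴.
Hole (subtracted): ⌀0.4, A = 0.125664 cm², y = 12.2 cm, Ī = 0.00125664 cm⁴.
Centroid: ȳ = ΣA·y / ΣA = 7.66723 cm.
Transfer each piece to the horizontal centroidal axis using Ī + A·d² with d = y − 7.66723:
  flange: d = -6.56723 cm → contributes +957.7 cm⁴
  web: d = 4.53277 cm → contributes +1724.14 cm⁴
  hole: d = 4.53277 cm → contributes −2.58314 cm⁴
Total I = 2679.26 cm⁴.

Ix ≈ 2679 cm⁴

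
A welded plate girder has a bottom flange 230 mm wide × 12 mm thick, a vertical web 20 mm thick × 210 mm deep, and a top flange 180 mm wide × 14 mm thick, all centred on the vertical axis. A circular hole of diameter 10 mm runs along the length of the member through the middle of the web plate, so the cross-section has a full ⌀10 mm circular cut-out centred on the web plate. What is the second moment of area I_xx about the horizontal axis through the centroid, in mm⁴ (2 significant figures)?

I_xx ≈ 8.1 × 10⁷ mm⁴

Break the section into simple shapes (no overlaps), measuring from the bottom-left corner of the bounding box.
Bottom plate: 230 × 12, A = 2 760 mm², y = 6 mm, Ī = 33 120 mm⁴.
Web plate: 20 × 210, A = 4 200 mm², y = 117 mm, Ī = 15 435 000 mm⁴.
Top plate: 180 × 14, A = 2 520 mm², y = 229 mm, Ī = 41 160 mm⁴.
Hole (subtracted): ⌀10, A = 78.54 mm², y = 117 mm, Ī = 490.9 mm⁴.
Centroid: ȳ = ΣA·y / ΣA = 114.4 mm.
Transfer each piece to the horizontal axis through the centroid using Ī + A·d² with d = y − 114.4:
  bottom plate: d = -108.4 mm → contributes +32 485 277 mm⁴
  web plate: d = 2.566 mm → contributes +15 462 645 mm⁴
  top plate: d = 114.6 mm → contributes +33 116 834 mm⁴
  hole: d = 2.566 mm → contributes −1 008 mm⁴
Total I = 81 063 748 mm⁴.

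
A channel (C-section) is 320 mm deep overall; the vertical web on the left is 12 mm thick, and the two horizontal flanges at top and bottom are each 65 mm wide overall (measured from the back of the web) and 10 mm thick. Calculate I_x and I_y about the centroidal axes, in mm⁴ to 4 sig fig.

I_x ≈ 5.824 × 10⁷ mm⁴, I_y ≈ 1.172 × 10⁶ mm⁴

Treat the section as a set of non-overlapping primitives; coordinates are from the bounding-box lower-left.
Web: 12 × 320, A = 3 840 mm², y = 160 mm, Ī = 32 768 000 mm⁴.
Top flange (beyond web): 53 × 10, A = 530 mm², y = 315 mm, Ī = 4416.67 mm⁴.
Bottom flange (beyond web): 53 × 10, A = 530 mm², y = 5 mm, Ī = 4416.67 mm⁴.
By symmetry the centroid is at mid-height, ȳ = 160 mm.
Transfer each piece to the centroidal x-axis using Ī + A·d² with d = y − 160:
  web: d = 0 mm → contributes +32 768 000 mm⁴
  top flange (beyond web): d = 155 mm → contributes +12 737 667 mm⁴
  bottom flange (beyond web): d = -155 mm → contributes +12 737 667 mm⁴
Total I = 58 243 333 mm⁴.
For the y-axis: x̄ = 13.0306 mm.
Repeating about the centroidal y-axis gives I_y = 1 171 629 mm⁴.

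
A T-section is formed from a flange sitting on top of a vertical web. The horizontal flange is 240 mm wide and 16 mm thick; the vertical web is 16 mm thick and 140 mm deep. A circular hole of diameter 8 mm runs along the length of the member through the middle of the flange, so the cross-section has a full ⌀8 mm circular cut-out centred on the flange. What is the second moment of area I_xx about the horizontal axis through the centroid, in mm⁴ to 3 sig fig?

Split into non-overlapping primitives; take the origin at the lower-left of the bounding box.
Flange: 240 × 16, A = 3 840 mm², y = 148 mm, Ī = 81 920 mm⁴.
Web: 16 × 140, A = 2 240 mm², y = 70 mm, Ī = 3 658 667 mm⁴.
Hole (subtracted): ⌀8, A = 50.265 mm², y = 148 mm, Ī = 201.06 mm⁴.
Centroid: ȳ = ΣA·y / ΣA = 119.02 mm.
Transfer each piece to the horizontal axis through the centroid using Ī + A·d² with d = y − 119.02:
  flange: d = 28.976 mm → contributes +3 306 106 mm⁴
  web: d = -49.024 mm → contributes +9 042 089 mm⁴
  hole: d = 28.976 mm → contributes −42 406 mm⁴
Total I = 12 305 789 mm⁴.

I_xx ≈ 1.23 × 10⁷ mm⁴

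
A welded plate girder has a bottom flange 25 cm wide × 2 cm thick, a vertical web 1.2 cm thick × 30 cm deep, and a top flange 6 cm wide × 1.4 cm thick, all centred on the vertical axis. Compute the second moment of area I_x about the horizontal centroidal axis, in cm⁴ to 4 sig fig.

I_x ≈ 1.286 × 10⁴ cm⁴

Break the section into simple shapes (no overlaps), measuring from the bottom-left corner of the bounding box.
Bottom plate: 25 × 2, A = 50 cm², y = 1 cm, Ī = 16.6667 cm⁴.
Web plate: 1.2 × 30, A = 36 cm², y = 17 cm, Ī = 2 700 cm⁴.
Top plate: 6 × 1.4, A = 8.4 cm², y = 32.7 cm, Ī = 1.372 cm⁴.
Centroid: ȳ = ΣA·y / ΣA = 9.92246 cm.
Transfer each piece to the horizontal centroidal axis using Ī + A·d² with d = y − 9.92246:
  bottom plate: d = -8.92246 cm → contributes +3997.18 cm⁴
  web plate: d = 7.07754 cm → contributes +4503.3 cm⁴
  top plate: d = 22.7775 cm → contributes +4359.43 cm⁴
Total I = 12859.9 cm⁴.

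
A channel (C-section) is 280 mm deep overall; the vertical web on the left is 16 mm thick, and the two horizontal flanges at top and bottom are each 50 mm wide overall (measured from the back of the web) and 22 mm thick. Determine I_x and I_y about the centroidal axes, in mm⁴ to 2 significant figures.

Treat the section as a set of non-overlapping primitives; coordinates are from the bounding-box lower-left.
Web: 16 × 280, A = 4 480 mm², y = 140 mm, Ī = 29 269 333 mm⁴.
Top flange (beyond web): 34 × 22, A = 748 mm², y = 269 mm, Ī = 30 169 mm⁴.
Bottom flange (beyond web): 34 × 22, A = 748 mm², y = 11 mm, Ī = 30 169 mm⁴.
By symmetry the centroid is at mid-height, ȳ = 140 mm.
Transfer each piece to the centroidal x-axis using Ī + A·d² with d = y − 140:
  web: d = 0 mm → contributes +29 269 333 mm⁴
  top flange (beyond web): d = 129 mm → contributes +12 477 637 mm⁴
  bottom flange (beyond web): d = -129 mm → contributes +12 477 637 mm⁴
Total I = 54 224 608 mm⁴.
For the y-axis: x̄ = 14.26 mm.
Repeating about the centroidal y-axis gives I_y = 940 625 mm⁴.

I_x ≈ 5.4 × 10⁷ mm⁴, I_y ≈ 9.4 × 10⁵ mm⁴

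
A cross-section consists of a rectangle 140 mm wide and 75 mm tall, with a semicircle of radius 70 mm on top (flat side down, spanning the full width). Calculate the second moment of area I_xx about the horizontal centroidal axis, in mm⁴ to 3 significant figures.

I_xx ≈ 2.76 × 10⁷ mm⁴

Treat the section as a set of non-overlapping primitives; coordinates are from the bounding-box lower-left.
Rectangular body: 140 × 75, A = 10 500 mm², y = 37.5 mm, Ī = 4 921 875 mm⁴.
Semicircular cap: semicircle r = 70, A = 7696.9 mm², y = 104.71 mm, Ī = 2 635 265 mm⁴.
Centroid: ȳ = ΣA·y / ΣA = 65.928 mm.
Transfer each piece to the horizontal centroidal axis using Ī + A·d² with d = y − 65.928:
  rectangular body: d = -28.428 mm → contributes +13 407 428 mm⁴
  semicircular cap: d = 38.781 mm → contributes +14 211 131 mm⁴
Total I = 27 618 560 mm⁴.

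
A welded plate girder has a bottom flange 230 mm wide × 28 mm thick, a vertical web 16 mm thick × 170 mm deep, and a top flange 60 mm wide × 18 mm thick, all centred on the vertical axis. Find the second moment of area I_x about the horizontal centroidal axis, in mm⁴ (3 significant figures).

I_x ≈ 5.16 × 10⁷ mm⁴

Break the section into simple shapes (no overlaps), measuring from the bottom-left corner of the bounding box.
Bottom plate: 230 × 28, A = 6 440 mm², y = 14 mm, Ī = 420 747 mm⁴.
Web plate: 16 × 170, A = 2 720 mm², y = 113 mm, Ī = 6 550 667 mm⁴.
Top plate: 60 × 18, A = 1 080 mm², y = 207 mm, Ī = 29 160 mm⁴.
Centroid: ȳ = ΣA·y / ΣA = 60.652 mm.
Transfer each piece to the horizontal centroidal axis using Ī + A·d² with d = y − 60.652:
  bottom plate: d = -46.652 mm → contributes +14 437 028 mm⁴
  web plate: d = 52.348 mm → contributes +14 004 220 mm⁴
  top plate: d = 146.35 mm → contributes +23 160 207 mm⁴
Total I = 51 601 456 mm⁴.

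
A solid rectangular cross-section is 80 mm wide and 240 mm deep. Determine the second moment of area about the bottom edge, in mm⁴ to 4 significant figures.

The section: 80 × 240, A = 19 200 mm², y = 120 mm, Ī = 92 160 000 mm⁴.
Transfer it to the base of the section using Ī + A·d² with d = y − 0:
  the section: d = 120 mm → contributes +368 640 000 mm⁴
Total I = 368 640 000 mm⁴.

I_base ≈ 3.686 × 10⁸ mm⁴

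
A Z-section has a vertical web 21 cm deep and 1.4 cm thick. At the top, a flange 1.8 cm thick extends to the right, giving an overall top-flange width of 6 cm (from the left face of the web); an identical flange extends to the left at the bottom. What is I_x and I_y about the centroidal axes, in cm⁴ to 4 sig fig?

Decompose the section into non-overlapping parts with the origin at the bottom-left of its bounding rectangle.
Web: 1.4 × 21, A = 29.4 cm², y = 10.5 cm, Ī = 1080.45 cm⁴.
Top flange (beyond web): 4.6 × 1.8, A = 8.28 cm², y = 20.1 cm, Ī = 2.2356 cm⁴.
Bottom flange (beyond web): 4.6 × 1.8, A = 8.28 cm², y = 0.9 cm, Ī = 2.2356 cm⁴.
Centroid: ȳ = ΣA·y / ΣA = 10.5 cm.
Transfer each piece to the centroidal x-axis using Ī + A·d² with d = y − 10.5:
  web: d = 0 cm → contributes +1080.45 cm⁴
  top flange (beyond web): d = 9.6 cm → contributes +765.32 cm⁴
  bottom flange (beyond web): d = -9.6 cm → contributes +765.32 cm⁴
Total I = 2611.09 cm⁴.
For the y-axis: x̄ = 5.3 cm.
Repeating about the centroidal y-axis gives I_y = 183.043 cm⁴.

I_x ≈ 2611 cm⁴, I_y ≈ 183.0 cm⁴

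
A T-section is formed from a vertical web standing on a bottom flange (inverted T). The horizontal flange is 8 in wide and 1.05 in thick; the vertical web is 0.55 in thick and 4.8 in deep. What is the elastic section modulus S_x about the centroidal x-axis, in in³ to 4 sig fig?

Decompose the section into non-overlapping parts with the origin at the bottom-left of its bounding rectangle.
Flange: 8 × 1.05, A = 8.4 in², y = 0.525 in, Ī = 0.77175 in⁴.
Web: 0.55 × 4.8, A = 2.64 in², y = 3.45 in, Ī = 5.0688 in⁴.
Centroid: ȳ = ΣA·y / ΣA = 1.22446 in.
Transfer each piece to the centroidal x-axis using Ī + A·d² with d = y − 1.22446:
  flange: d = -0.699457 in → contributes +4.88136 in⁴
  web: d = 2.22554 in → contributes +18.1448 in⁴
Total I = 23.0262 in⁴.
Extreme fibre distance c = 4.62554 in; S = I/c = 4.97805 in³.

S_x ≈ 4.978 in³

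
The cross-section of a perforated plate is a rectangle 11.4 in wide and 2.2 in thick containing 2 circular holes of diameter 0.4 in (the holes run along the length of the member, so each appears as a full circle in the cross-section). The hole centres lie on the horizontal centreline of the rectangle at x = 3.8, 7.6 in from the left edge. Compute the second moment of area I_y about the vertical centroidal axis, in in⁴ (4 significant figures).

I_y ≈ 270.7 in⁴

Split into non-overlapping primitives; take the origin at the lower-left of the bounding box.
Plate: 11.4 × 2.2, A = 25.08 in², x = 5.7 in, Ī = 271.616 in⁴.
Hole 1 (subtracted): ⌀0.4, A = 0.125664 in², x = 3.8 in, Ī = 0.00125664 in⁴.
Hole 2 (subtracted): ⌀0.4, A = 0.125664 in², x = 7.6 in, Ī = 0.00125664 in⁴.
By symmetry the centroid is at mid-width, x̄ = 5.7 in.
Transfer each piece to the vertical centroidal axis using Ī + A·d² with d = x − 5.7:
  plate: d = 0 in → contributes +271.616 in⁴
  hole 1: d = -1.9 in → contributes −0.454903 in⁴
  hole 2: d = 1.9 in → contributes −0.454903 in⁴
Total I = 270.707 in⁴.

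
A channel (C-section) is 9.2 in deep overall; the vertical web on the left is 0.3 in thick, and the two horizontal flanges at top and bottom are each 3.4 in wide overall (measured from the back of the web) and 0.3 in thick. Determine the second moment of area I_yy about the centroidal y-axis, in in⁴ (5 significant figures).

I_yy ≈ 4.7215 in⁴

Split into non-overlapping primitives; take the origin at the lower-left of the bounding box.
Web: 0.3 × 9.2, A = 2.76 in², x = 0.15 in, Ī = 0.0207 in⁴.
Top flange (beyond web): 3.1 × 0.3, A = 0.93 in², x = 1.85 in, Ī = 0.744775 in⁴.
Bottom flange (beyond web): 3.1 × 0.3, A = 0.93 in², x = 1.85 in, Ī = 0.744775 in⁴.
Centroid: x̄ = ΣA·x / ΣA = 0.8344156 in.
Transfer each piece to the centroidal y-axis using Ī + A·d² with d = x − 0.8344156:
  web: d = -0.6844156 in → contributes +1.313552 in⁴
  top flange (beyond web): d = 1.015584 in → contributes +1.703988 in⁴
  bottom flange (beyond web): d = 1.015584 in → contributes +1.703988 in⁴
Total I = 4.721528 in⁴.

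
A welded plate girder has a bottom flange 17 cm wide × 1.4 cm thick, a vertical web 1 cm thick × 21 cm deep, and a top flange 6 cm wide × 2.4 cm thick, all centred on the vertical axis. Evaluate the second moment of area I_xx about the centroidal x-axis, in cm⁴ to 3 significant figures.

I_xx ≈ 5580 cm⁴

Decompose the section into non-overlapping parts with the origin at the bottom-left of its bounding rectangle.
Bottom plate: 17 × 1.4, A = 23.8 cm², y = 0.7 cm, Ī = 3.8873 cm⁴.
Web plate: 1 × 21, A = 21 cm², y = 11.9 cm, Ī = 771.75 cm⁴.
Top plate: 6 × 2.4, A = 14.4 cm², y = 23.6 cm, Ī = 6.912 cm⁴.
Centroid: ȳ = ΣA·y / ΣA = 10.243 cm.
Transfer each piece to the centroidal x-axis using Ī + A·d² with d = y − 10.243:
  bottom plate: d = -9.5432 cm → contributes +2171.4 cm⁴
  web plate: d = 1.6568 cm → contributes +829.39 cm⁴
  top plate: d = 13.357 cm → contributes +2575.9 cm⁴
Total I = 5576.7 cm⁴.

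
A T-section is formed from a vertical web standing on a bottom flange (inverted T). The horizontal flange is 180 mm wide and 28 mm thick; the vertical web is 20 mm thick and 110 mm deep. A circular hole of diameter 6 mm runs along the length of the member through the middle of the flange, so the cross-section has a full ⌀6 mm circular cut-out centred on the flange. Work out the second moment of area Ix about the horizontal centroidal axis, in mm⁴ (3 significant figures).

Ix ≈ 9.83 × 10⁶ mm⁴

Decompose the section into non-overlapping parts with the origin at the bottom-left of its bounding rectangle.
Flange: 180 × 28, A = 5 040 mm², y = 14 mm, Ī = 329 280 mm⁴.
Web: 20 × 110, A = 2 200 mm², y = 83 mm, Ī = 2 218 333 mm⁴.
Hole (subtracted): ⌀6, A = 28.274 mm², y = 14 mm, Ī = 63.617 mm⁴.
Centroid: ȳ = ΣA·y / ΣA = 35.049 mm.
Transfer each piece to the horizontal centroidal axis using Ī + A·d² with d = y − 35.049:
  flange: d = -21.049 mm → contributes +2 562 316 mm⁴
  web: d = 47.951 mm → contributes +7 276 779 mm⁴
  hole: d = -21.049 mm → contributes −12 591 mm⁴
Total I = 9 826 503 mm⁴.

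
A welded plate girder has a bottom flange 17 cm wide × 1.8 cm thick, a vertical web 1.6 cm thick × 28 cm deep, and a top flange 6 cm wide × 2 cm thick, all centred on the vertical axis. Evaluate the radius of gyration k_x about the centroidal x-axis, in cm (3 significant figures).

Break the section into simple shapes (no overlaps), measuring from the bottom-left corner of the bounding box.
Bottom plate: 17 × 1.8, A = 30.6 cm², y = 0.9 cm, Ī = 8.262 cm⁴.
Web plate: 1.6 × 28, A = 44.8 cm², y = 15.8 cm, Ī = 2926.9 cm⁴.
Top plate: 6 × 2, A = 12 cm², y = 30.8 cm, Ī = 4 cm⁴.
Centroid: ȳ = ΣA·y / ΣA = 12.643 cm.
Transfer each piece to the centroidal x-axis using Ī + A·d² with d = y − 12.643:
  bottom plate: d = -11.743 cm → contributes +4227.8 cm⁴
  web plate: d = 3.1572 cm → contributes +3373.5 cm⁴
  top plate: d = 18.157 cm → contributes +3960.2 cm⁴
Total I = 11 562 cm⁴.
Radius of gyration: k = √(I/A) = √(11 562 / 87.4) = 11.501 cm.

k_x ≈ 11.5 cm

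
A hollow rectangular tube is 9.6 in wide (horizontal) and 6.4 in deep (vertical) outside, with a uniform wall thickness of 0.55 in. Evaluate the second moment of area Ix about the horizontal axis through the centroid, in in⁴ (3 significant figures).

Treat the section as a set of non-overlapping primitives; coordinates are from the bounding-box lower-left.
Outer rectangle: 9.6 × 6.4, A = 61.44 in², y = 3.2 in, Ī = 209.72 in⁴.
Inner void (subtracted): 8.5 × 5.3, A = 45.05 in², y = 3.2 in, Ī = 105.45 in⁴.
By symmetry the centroid is at mid-height, ȳ = 3.2 in.
All pieces are centred on the horizontal axis through the centroid, so I = ΣĪ (holes subtracted) = 104.26 in⁴.

Ix ≈ 104 in⁴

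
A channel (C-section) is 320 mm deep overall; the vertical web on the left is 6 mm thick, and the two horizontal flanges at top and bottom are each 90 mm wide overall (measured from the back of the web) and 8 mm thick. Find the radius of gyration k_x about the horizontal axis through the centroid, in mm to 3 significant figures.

Decompose the section into non-overlapping parts with the origin at the bottom-left of its bounding rectangle.
Web: 6 × 320, A = 1 920 mm², y = 160 mm, Ī = 16 384 000 mm⁴.
Top flange (beyond web): 84 × 8, A = 672 mm², y = 316 mm, Ī = 3 584 mm⁴.
Bottom flange (beyond web): 84 × 8, A = 672 mm², y = 4 mm, Ī = 3 584 mm⁴.
By symmetry the centroid is at mid-height, ȳ = 160 mm.
Transfer each piece to the horizontal axis through the centroid using Ī + A·d² with d = y − 160:
  web: d = 0 mm → contributes +16 384 000 mm⁴
  top flange (beyond web): d = 156 mm → contributes +16 357 376 mm⁴
  bottom flange (beyond web): d = -156 mm → contributes +16 357 376 mm⁴
Total I = 49 098 752 mm⁴.
Radius of gyration: k = √(I/A) = √(49 098 752 / 3 264) = 122.65 mm.

k_x ≈ 123 mm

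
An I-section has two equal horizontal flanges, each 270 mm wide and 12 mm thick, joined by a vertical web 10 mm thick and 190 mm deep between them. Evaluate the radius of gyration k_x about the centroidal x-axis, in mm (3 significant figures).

k_x ≈ 92.6 mm

Treat the section as a set of non-overlapping primitives; coordinates are from the bounding-box lower-left.
Bottom flange: 270 × 12, A = 3 240 mm², y = 6 mm, Ī = 38 880 mm⁴.
Web: 10 × 190, A = 1 900 mm², y = 107 mm, Ī = 5 715 833 mm⁴.
Top flange: 270 × 12, A = 3 240 mm², y = 208 mm, Ī = 38 880 mm⁴.
By symmetry the centroid is at mid-height, ȳ = 107 mm.
Transfer each piece to the centroidal x-axis using Ī + A·d² with d = y − 107:
  bottom flange: d = -101 mm → contributes +33 090 120 mm⁴
  web: d = 0 mm → contributes +5 715 833 mm⁴
  top flange: d = 101 mm → contributes +33 090 120 mm⁴
Total I = 71 896 073 mm⁴.
Radius of gyration: k = √(I/A) = √(71 896 073 / 8 380) = 92.626 mm.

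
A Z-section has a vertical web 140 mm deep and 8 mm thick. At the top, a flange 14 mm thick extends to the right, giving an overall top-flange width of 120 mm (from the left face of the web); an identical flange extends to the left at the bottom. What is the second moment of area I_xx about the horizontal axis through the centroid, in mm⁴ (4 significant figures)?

Split into non-overlapping primitives; take the origin at the lower-left of the bounding box.
Web: 8 × 140, A = 1 120 mm², y = 70 mm, Ī = 1 829 333 mm⁴.
Top flange (beyond web): 112 × 14, A = 1 568 mm², y = 133 mm, Ī = 25610.7 mm⁴.
Bottom flange (beyond web): 112 × 14, A = 1 568 mm², y = 7 mm, Ī = 25610.7 mm⁴.
Centroid: ȳ = ΣA·y / ΣA = 70 mm.
Transfer each piece to the horizontal axis through the centroid using Ī + A·d² with d = y − 70:
  web: d = 0 mm → contributes +1 829 333 mm⁴
  top flange (beyond web): d = 63 mm → contributes +6 249 003 mm⁴
  bottom flange (beyond web): d = -63 mm → contributes +6 249 003 mm⁴
Total I = 14 327 339 mm⁴.

I_xx ≈ 1.433 × 10⁷ mm⁴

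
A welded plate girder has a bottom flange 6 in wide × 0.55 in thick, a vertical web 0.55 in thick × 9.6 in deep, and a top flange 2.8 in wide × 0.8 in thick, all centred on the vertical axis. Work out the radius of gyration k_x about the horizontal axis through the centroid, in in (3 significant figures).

Break the section into simple shapes (no overlaps), measuring from the bottom-left corner of the bounding box.
Bottom plate: 6 × 0.55, A = 3.3 in², y = 0.275 in, Ī = 0.083188 in⁴.
Web plate: 0.55 × 9.6, A = 5.28 in², y = 5.35 in, Ī = 40.55 in⁴.
Top plate: 2.8 × 0.8, A = 2.24 in², y = 10.55 in, Ī = 0.11947 in⁴.
Centroid: ȳ = ΣA·y / ΣA = 4.8787 in.
Transfer each piece to the horizontal axis through the centroid using Ī + A·d² with d = y − 4.8787:
  bottom plate: d = -4.6037 in → contributes +70.023 in⁴
  web plate: d = 0.4713 in → contributes +41.723 in⁴
  top plate: d = 5.6713 in → contributes +72.166 in⁴
Total I = 183.91 in⁴.
Radius of gyration: k = √(I/A) = √(183.91 / 10.82) = 4.1228 in.

k_x ≈ 4.12 in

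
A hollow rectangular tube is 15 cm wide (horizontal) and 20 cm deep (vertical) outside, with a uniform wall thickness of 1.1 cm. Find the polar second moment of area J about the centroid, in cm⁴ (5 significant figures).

Treat the section as a set of non-overlapping primitives; coordinates are from the bounding-box lower-left.
Outer rectangle: 15 × 20, A = 300 cm², y = 10 cm, Ī = 10 000 cm⁴.
Inner void (subtracted): 12.8 × 17.8, A = 227.84 cm², y = 10 cm, Ī = 6015.735 cm⁴.
By symmetry the centroid is at mid-height, ȳ = 10 cm.
All pieces are centred on the centroidal x-axis, so I = ΣĪ (holes subtracted) = 3984.265 cm⁴.
Repeating about the centroidal y-axis gives I_y = 2514.225 cm⁴.
Polar second moment: J = I_x + I_y = 6498.489 cm⁴.

J ≈ 6498.5 cm⁴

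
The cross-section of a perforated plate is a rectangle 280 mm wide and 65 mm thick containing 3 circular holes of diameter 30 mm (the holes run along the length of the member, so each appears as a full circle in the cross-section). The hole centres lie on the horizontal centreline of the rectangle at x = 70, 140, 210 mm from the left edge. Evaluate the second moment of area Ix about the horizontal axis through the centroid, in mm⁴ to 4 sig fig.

Ix ≈ 6.289 × 10⁶ mm⁴

Split into non-overlapping primitives; take the origin at the lower-left of the bounding box.
Plate: 280 × 65, A = 18 200 mm², y = 32.5 mm, Ī = 6 407 917 mm⁴.
Hole 1 (subtracted): ⌀30, A = 706.858 mm², y = 32.5 mm, Ī = 39760.8 mm⁴.
Hole 2 (subtracted): ⌀30, A = 706.858 mm², y = 32.5 mm, Ī = 39760.8 mm⁴.
Hole 3 (subtracted): ⌀30, A = 706.858 mm², y = 32.5 mm, Ī = 39760.8 mm⁴.
By symmetry the centroid is at mid-height, ȳ = 32.5 mm.
All pieces are centred on the horizontal axis through the centroid, so I = ΣĪ (holes subtracted) = 6 288 634 mm⁴.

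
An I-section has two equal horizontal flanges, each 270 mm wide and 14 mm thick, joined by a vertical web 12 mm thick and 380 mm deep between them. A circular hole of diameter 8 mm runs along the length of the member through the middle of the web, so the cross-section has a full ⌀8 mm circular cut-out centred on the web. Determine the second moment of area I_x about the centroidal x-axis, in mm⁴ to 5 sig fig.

I_x ≈ 3.4839 × 10⁸ mm⁴

Break the section into simple shapes (no overlaps), measuring from the bottom-left corner of the bounding box.
Bottom flange: 270 × 14, A = 3 780 mm², y = 7 mm, Ī = 61 740 mm⁴.
Web: 12 × 380, A = 4 560 mm², y = 204 mm, Ī = 54 872 000 mm⁴.
Top flange: 270 × 14, A = 3 780 mm², y = 401 mm, Ī = 61 740 mm⁴.
Hole (subtracted): ⌀8, A = 50.26548 mm², y = 204 mm, Ī = 201.0619 mm⁴.
By symmetry the centroid is at mid-height, ȳ = 204 mm.
Transfer each piece to the centroidal x-axis using Ī + A·d² with d = y − 204:
  bottom flange: d = -197 mm → contributes +146 759 760 mm⁴
  web: d = 0 mm → contributes +54 872 000 mm⁴
  top flange: d = 197 mm → contributes +146 759 760 mm⁴
  hole: d = 0 mm → contributes −201.0619 mm⁴
Total I = 348 391 319 mm⁴.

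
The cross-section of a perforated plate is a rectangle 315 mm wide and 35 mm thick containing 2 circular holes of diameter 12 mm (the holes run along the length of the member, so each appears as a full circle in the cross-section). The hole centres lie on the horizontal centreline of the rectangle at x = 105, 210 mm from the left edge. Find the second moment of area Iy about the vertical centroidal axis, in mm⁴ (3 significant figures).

Decompose the section into non-overlapping parts with the origin at the bottom-left of its bounding rectangle.
Plate: 315 × 35, A = 11 025 mm², x = 157.5 mm, Ī = 91 162 969 mm⁴.
Hole 1 (subtracted): ⌀12, A = 113.1 mm², x = 105 mm, Ī = 1017.9 mm⁴.
Hole 2 (subtracted): ⌀12, A = 113.1 mm², x = 210 mm, Ī = 1017.9 mm⁴.
By symmetry the centroid is at mid-width, x̄ = 157.5 mm.
Transfer each piece to the vertical centroidal axis using Ī + A·d² with d = x − 157.5:
  plate: d = 0 mm → contributes +91 162 969 mm⁴
  hole 1: d = -52.5 mm → contributes −312 742 mm⁴
  hole 2: d = 52.5 mm → contributes −312 742 mm⁴
Total I = 90 537 484 mm⁴.

Iy ≈ 9.05 × 10⁷ mm⁴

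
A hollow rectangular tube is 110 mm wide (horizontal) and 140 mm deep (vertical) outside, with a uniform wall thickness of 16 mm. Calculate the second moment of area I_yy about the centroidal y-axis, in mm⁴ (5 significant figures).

I_yy ≈ 1.1257 × 10⁷ mm⁴

Treat the section as a set of non-overlapping primitives; coordinates are from the bounding-box lower-left.
Outer rectangle: 110 × 140, A = 15 400 mm², x = 55 mm, Ī = 15 528 333 mm⁴.
Inner void (subtracted): 78 × 108, A = 8 424 mm², x = 55 mm, Ī = 4 270 968 mm⁴.
By symmetry the centroid is at mid-width, x̄ = 55 mm.
All pieces are centred on the centroidal y-axis, so I = ΣĪ (holes subtracted) = 11 257 365 mm⁴.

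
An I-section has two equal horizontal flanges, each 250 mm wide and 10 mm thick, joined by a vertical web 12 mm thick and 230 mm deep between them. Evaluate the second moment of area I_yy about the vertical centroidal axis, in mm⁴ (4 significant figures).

I_yy ≈ 2.607 × 10⁷ mm⁴

Decompose the section into non-overlapping parts with the origin at the bottom-left of its bounding rectangle.
Bottom flange: 250 × 10, A = 2 500 mm², x = 125 mm, Ī = 13 020 833 mm⁴.
Web: 12 × 230, A = 2 760 mm², x = 125 mm, Ī = 33 120 mm⁴.
Top flange: 250 × 10, A = 2 500 mm², x = 125 mm, Ī = 13 020 833 mm⁴.
By symmetry the centroid is at mid-width, x̄ = 125 mm.
All pieces are centred on the vertical centroidal axis, so I = ΣĪ = 26 074 787 mm⁴.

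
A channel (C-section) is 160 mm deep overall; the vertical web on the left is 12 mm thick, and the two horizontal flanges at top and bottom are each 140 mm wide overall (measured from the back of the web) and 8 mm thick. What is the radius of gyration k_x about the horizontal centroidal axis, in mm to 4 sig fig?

Treat the section as a set of non-overlapping primitives; coordinates are from the bounding-box lower-left.
Web: 12 × 160, A = 1 920 mm², y = 80 mm, Ī = 4 096 000 mm⁴.
Top flange (beyond web): 128 × 8, A = 1 024 mm², y = 156 mm, Ī = 5461.33 mm⁴.
Bottom flange (beyond web): 128 × 8, A = 1 024 mm², y = 4 mm, Ī = 5461.33 mm⁴.
By symmetry the centroid is at mid-height, ȳ = 80 mm.
Transfer each piece to the horizontal centroidal axis using Ī + A·d² with d = y − 80:
  web: d = 0 mm → contributes +4 096 000 mm⁴
  top flange (beyond web): d = 76 mm → contributes +5 920 085 mm⁴
  bottom flange (beyond web): d = -76 mm → contributes +5 920 085 mm⁴
Total I = 15 936 171 mm⁴.
Radius of gyration: k = √(I/A) = √(15 936 171 / 3 968) = 63.3733 mm.

k_x ≈ 63.37 mm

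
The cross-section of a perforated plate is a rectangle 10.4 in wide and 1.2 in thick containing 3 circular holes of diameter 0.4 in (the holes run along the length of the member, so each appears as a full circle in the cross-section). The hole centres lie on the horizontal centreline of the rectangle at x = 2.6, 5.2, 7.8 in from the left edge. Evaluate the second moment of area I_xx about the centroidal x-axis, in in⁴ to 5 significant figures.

Treat the section as a set of non-overlapping primitives; coordinates are from the bounding-box lower-left.
Plate: 10.4 × 1.2, A = 12.48 in², y = 0.6 in, Ī = 1.4976 in⁴.
Hole 1 (subtracted): ⌀0.4, A = 0.1256637 in², y = 0.6 in, Ī = 0.001256637 in⁴.
Hole 2 (subtracted): ⌀0.4, A = 0.1256637 in², y = 0.6 in, Ī = 0.001256637 in⁴.
Hole 3 (subtracted): ⌀0.4, A = 0.1256637 in², y = 0.6 in, Ī = 0.001256637 in⁴.
By symmetry the centroid is at mid-height, ȳ = 0.6 in.
All pieces are centred on the centroidal x-axis, so I = ΣĪ (holes subtracted) = 1.49383 in⁴.

I_xx ≈ 1.4938 in⁴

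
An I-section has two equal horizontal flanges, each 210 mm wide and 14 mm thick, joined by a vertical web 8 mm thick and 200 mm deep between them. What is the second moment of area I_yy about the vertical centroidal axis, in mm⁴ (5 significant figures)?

I_yy ≈ 2.1618 × 10⁷ mm⁴

Split into non-overlapping primitives; take the origin at the lower-left of the bounding box.
Bottom flange: 210 × 14, A = 2 940 mm², x = 105 mm, Ī = 10 804 500 mm⁴.
Web: 8 × 200, A = 1 600 mm², x = 105 mm, Ī = 8533.333 mm⁴.
Top flange: 210 × 14, A = 2 940 mm², x = 105 mm, Ī = 10 804 500 mm⁴.
By symmetry the centroid is at mid-width, x̄ = 105 mm.
All pieces are centred on the vertical centroidal axis, so I = ΣĪ = 21 617 533 mm⁴.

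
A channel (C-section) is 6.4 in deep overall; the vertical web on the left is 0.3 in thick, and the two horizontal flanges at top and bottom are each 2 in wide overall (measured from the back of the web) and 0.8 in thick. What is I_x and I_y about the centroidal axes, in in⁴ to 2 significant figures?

Split into non-overlapping primitives; take the origin at the lower-left of the bounding box.
Web: 0.3 × 6.4, A = 1.92 in², y = 3.2 in, Ī = 6.554 in⁴.
Top flange (beyond web): 1.7 × 0.8, A = 1.36 in², y = 6 in, Ī = 0.07253 in⁴.
Bottom flange (beyond web): 1.7 × 0.8, A = 1.36 in², y = 0.4 in, Ī = 0.07253 in⁴.
By symmetry the centroid is at mid-height, ȳ = 3.2 in.
Transfer each piece to the centroidal x-axis using Ī + A·d² with d = y − 3.2:
  web: d = 0 in → contributes +6.554 in⁴
  top flange (beyond web): d = 2.8 in → contributes +10.73 in⁴
  bottom flange (beyond web): d = -2.8 in → contributes +10.73 in⁴
Total I = 28.02 in⁴.
For the y-axis: x̄ = 0.7362 in.
Repeating about the centroidal y-axis gives I_y = 1.795 in⁴.

I_x ≈ 28 in⁴, I_y ≈ 1.8 in⁴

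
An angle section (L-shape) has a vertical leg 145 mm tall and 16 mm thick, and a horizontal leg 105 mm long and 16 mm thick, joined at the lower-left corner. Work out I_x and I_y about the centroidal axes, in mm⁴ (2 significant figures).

I_x ≈ 7.8 × 10⁶ mm⁴, I_y ≈ 3.4 × 10⁶ mm⁴

Treat the section as a set of non-overlapping primitives; coordinates are from the bounding-box lower-left.
Vertical leg: 16 × 145, A = 2 320 mm², y = 72.5 mm, Ī = 4 064 833 mm⁴.
Horizontal leg (remainder): 89 × 16, A = 1 424 mm², y = 8 mm, Ī = 30 379 mm⁴.
Centroid: ȳ = ΣA·y / ΣA = 47.97 mm.
Transfer each piece to the centroidal x-axis using Ī + A·d² with d = y − 47.97:
  vertical leg: d = 24.53 mm → contributes +5 461 059 mm⁴
  horizontal leg (remainder): d = -39.97 mm → contributes +2 305 129 mm⁴
Total I = 7 766 188 mm⁴.
For the y-axis: x̄ = 27.97 mm.
Repeating about the centroidal y-axis gives I_y = 3 421 548 mm⁴.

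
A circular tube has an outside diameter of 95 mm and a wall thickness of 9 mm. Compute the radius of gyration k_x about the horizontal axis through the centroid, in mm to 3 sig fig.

k_x ≈ 30.6 mm

Break the section into simple shapes (no overlaps), measuring from the bottom-left corner of the bounding box.
Outer circle: ⌀95, A = 7088.2 mm², y = 47.5 mm, Ī = 3 998 198 mm⁴.
Bore (subtracted): ⌀77, A = 4656.6 mm², y = 47.5 mm, Ī = 1 725 571 mm⁴.
By symmetry the centroid is at mid-height, ȳ = 47.5 mm.
All pieces are centred on the horizontal axis through the centroid, so I = ΣĪ (holes subtracted) = 2 272 627 mm⁴.
Radius of gyration: k = √(I/A) = √(2 272 627 / 2431.6) = 30.572 mm.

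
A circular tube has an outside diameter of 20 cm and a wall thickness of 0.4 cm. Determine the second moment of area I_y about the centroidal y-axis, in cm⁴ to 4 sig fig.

Split into non-overlapping primitives; take the origin at the lower-left of the bounding box.
Outer circle: ⌀20, A = 314.159 cm², x = 10 cm, Ī = 7853.98 cm⁴.
Bore (subtracted): ⌀19.2, A = 289.529 cm², x = 10 cm, Ī = 6670.75 cm⁴.
By symmetry the centroid is at mid-width, x̄ = 10 cm.
All pieces are centred on the centroidal y-axis, so I = ΣĪ (holes subtracted) = 1183.23 cm⁴.

I_y ≈ 1183 cm⁴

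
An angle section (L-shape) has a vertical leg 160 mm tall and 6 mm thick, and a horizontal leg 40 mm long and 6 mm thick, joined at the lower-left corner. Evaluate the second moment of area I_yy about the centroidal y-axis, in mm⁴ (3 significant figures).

Treat the section as a set of non-overlapping primitives; coordinates are from the bounding-box lower-left.
Vertical leg: 6 × 160, A = 960 mm², x = 3 mm, Ī = 2 880 mm⁴.
Horizontal leg (remainder): 34 × 6, A = 204 mm², x = 23 mm, Ī = 19 652 mm⁴.
Centroid: x̄ = ΣA·x / ΣA = 6.5052 mm.
Transfer each piece to the centroidal y-axis using Ī + A·d² with d = x − 6.5052:
  vertical leg: d = -3.5052 mm → contributes +14 675 mm⁴
  horizontal leg (remainder): d = 16.495 mm → contributes +75 156 mm⁴
Total I = 89 831 mm⁴.

I_yy ≈ 8.98 × 10⁴ mm⁴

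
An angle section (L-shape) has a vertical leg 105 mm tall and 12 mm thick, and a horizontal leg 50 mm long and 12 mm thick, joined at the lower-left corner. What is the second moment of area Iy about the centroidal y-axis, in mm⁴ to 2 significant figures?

Iy ≈ 2.8 × 10⁵ mm⁴

Decompose the section into non-overlapping parts with the origin at the bottom-left of its bounding rectangle.
Vertical leg: 12 × 105, A = 1 260 mm², x = 6 mm, Ī = 15 120 mm⁴.
Horizontal leg (remainder): 38 × 12, A = 456 mm², x = 31 mm, Ī = 54 872 mm⁴.
Centroid: x̄ = ΣA·x / ΣA = 12.64 mm.
Transfer each piece to the centroidal y-axis using Ī + A·d² with d = x − 12.64:
  vertical leg: d = -6.643 mm → contributes +70 729 mm⁴
  horizontal leg (remainder): d = 18.36 mm → contributes +208 529 mm⁴
Total I = 279 258 mm⁴.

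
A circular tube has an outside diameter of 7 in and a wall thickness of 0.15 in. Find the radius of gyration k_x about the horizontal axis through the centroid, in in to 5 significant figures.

Decompose the section into non-overlapping parts with the origin at the bottom-left of its bounding rectangle.
Outer circle: ⌀7, A = 38.48451 in², y = 3.5 in, Ī = 117.8588 in⁴.
Bore (subtracted): ⌀6.7, A = 35.25652 in², y = 3.5 in, Ī = 98.91658 in⁴.
By symmetry the centroid is at mid-height, ȳ = 3.5 in.
All pieces are centred on the horizontal axis through the centroid, so I = ΣĪ (holes subtracted) = 18.94223 in⁴.
Radius of gyration: k = √(I/A) = √(18.94223 / 3.227986) = 2.422421 in.

k_x ≈ 2.4224 in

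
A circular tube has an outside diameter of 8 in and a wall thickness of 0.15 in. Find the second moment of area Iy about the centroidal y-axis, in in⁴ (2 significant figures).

Decompose the section into non-overlapping parts with the origin at the bottom-left of its bounding rectangle.
Outer circle: ⌀8, A = 50.27 in², x = 4 in, Ī = 201.1 in⁴.
Bore (subtracted): ⌀7.7, A = 46.57 in², x = 4 in, Ī = 172.6 in⁴.
By symmetry the centroid is at mid-width, x̄ = 4 in.
All pieces are centred on the centroidal y-axis, so I = ΣĪ (holes subtracted) = 28.5 in⁴.

Iy ≈ 29 in⁴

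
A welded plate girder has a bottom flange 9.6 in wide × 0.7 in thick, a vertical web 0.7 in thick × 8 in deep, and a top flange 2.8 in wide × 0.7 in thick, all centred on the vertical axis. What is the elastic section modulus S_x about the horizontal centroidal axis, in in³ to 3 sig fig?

S_x ≈ 26.7 in³

Decompose the section into non-overlapping parts with the origin at the bottom-left of its bounding rectangle.
Bottom plate: 9.6 × 0.7, A = 6.72 in², y = 0.35 in, Ī = 0.2744 in⁴.
Web plate: 0.7 × 8, A = 5.6 in², y = 4.7 in, Ī = 29.867 in⁴.
Top plate: 2.8 × 0.7, A = 1.96 in², y = 9.05 in, Ī = 0.080033 in⁴.
Centroid: ȳ = ΣA·y / ΣA = 3.25 in.
Transfer each piece to the horizontal centroidal axis using Ī + A·d² with d = y − 3.25:
  bottom plate: d = -2.9 in → contributes +56.79 in⁴
  web plate: d = 1.45 in → contributes +41.641 in⁴
  top plate: d = 5.8 in → contributes +66.014 in⁴
Total I = 164.44 in⁴.
Extreme fibre distance c = 6.15 in; S = I/c = 26.739 in³.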